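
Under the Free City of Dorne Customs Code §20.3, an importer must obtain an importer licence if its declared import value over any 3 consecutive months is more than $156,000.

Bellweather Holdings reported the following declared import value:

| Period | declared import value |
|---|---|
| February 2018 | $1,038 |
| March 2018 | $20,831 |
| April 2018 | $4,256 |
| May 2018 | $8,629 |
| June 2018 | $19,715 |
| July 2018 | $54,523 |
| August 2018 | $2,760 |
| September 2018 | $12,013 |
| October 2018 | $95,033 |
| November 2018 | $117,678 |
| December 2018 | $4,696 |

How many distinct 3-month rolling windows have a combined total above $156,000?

February 2018–April 2018: $1,038 + $20,831 + $4,256 = $26,125 (under)
March 2018–May 2018: $20,831 + $4,256 + $8,629 = $33,716 (under)
April 2018–June 2018: $4,256 + $8,629 + $19,715 = $32,600 (under)
May 2018–July 2018: $8,629 + $19,715 + $54,523 = $82,867 (under)
June 2018–August 2018: $19,715 + $54,523 + $2,760 = $76,998 (under)
July 2018–September 2018: $54,523 + $2,760 + $12,013 = $69,296 (under)
August 2018–October 2018: $2,760 + $12,013 + $95,033 = $109,806 (under)
September 2018–November 2018: $12,013 + $95,033 + $117,678 = $224,724 (over)
October 2018–December 2018: $95,033 + $117,678 + $4,696 = $217,407 (over)
2 windows exceed the threshold.

2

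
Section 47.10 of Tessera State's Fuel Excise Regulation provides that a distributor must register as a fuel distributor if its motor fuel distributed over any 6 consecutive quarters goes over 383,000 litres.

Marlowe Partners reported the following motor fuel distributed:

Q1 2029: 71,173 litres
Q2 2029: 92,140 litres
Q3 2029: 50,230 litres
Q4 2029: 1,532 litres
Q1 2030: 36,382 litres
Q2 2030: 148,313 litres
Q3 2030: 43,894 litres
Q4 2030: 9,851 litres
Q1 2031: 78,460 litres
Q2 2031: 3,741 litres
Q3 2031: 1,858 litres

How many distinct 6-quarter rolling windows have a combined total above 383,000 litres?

Q1 2029–Q2 2030: 71,173 litres + 92,140 litres + 50,230 litres + 1,532 litres + 36,382 litres + 148,313 litres = 399,770 litres (over)
Q2 2029–Q3 2030: 92,140 litres + 50,230 litres + 1,532 litres + 36,382 litres + 148,313 litres + 43,894 litres = 372,491 litres (under)
Q3 2029–Q4 2030: 50,230 litres + 1,532 litres + 36,382 litres + 148,313 litres + 43,894 litres + 9,851 litres = 290,202 litres (under)
Q4 2029–Q1 2031: 1,532 litres + 36,382 litres + 148,313 litres + 43,894 litres + 9,851 litres + 78,460 litres = 318,432 litres (under)
Q1 2030–Q2 2031: 36,382 litres + 148,313 litres + 43,894 litres + 9,851 litres + 78,460 litres + 3,741 litres = 320,641 litres (under)
Q2 2030–Q3 2031: 148,313 litres + 43,894 litres + 9,851 litres + 78,460 litres + 3,741 litres + 1,858 litres = 286,117 litres (under)
1 window exceeds the threshold.

1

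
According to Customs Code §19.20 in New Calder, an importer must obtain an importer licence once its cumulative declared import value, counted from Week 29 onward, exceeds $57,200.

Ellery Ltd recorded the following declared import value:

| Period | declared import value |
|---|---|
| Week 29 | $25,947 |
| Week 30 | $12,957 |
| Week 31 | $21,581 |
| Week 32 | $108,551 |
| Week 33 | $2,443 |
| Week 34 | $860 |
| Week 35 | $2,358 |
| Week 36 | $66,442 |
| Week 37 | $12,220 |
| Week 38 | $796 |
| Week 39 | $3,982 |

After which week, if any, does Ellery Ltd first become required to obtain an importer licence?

Week 31

Through Week 29: $25,947
Through Week 30: $38,904
Through Week 31: $60,485 ← exceeds threshold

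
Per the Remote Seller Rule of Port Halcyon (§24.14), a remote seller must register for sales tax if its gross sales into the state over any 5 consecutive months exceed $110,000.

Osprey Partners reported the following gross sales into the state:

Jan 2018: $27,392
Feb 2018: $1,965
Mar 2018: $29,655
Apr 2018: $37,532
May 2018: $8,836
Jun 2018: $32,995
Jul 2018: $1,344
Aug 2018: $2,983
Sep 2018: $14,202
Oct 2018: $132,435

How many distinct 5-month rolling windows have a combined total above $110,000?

3

Jan 2018–May 2018: $27,392 + $1,965 + $29,655 + $37,532 + $8,836 = $105,380 (under)
Feb 2018–Jun 2018: $1,965 + $29,655 + $37,532 + $8,836 + $32,995 = $110,983 (over)
Mar 2018–Jul 2018: $29,655 + $37,532 + $8,836 + $32,995 + $1,344 = $110,362 (over)
Apr 2018–Aug 2018: $37,532 + $8,836 + $32,995 + $1,344 + $2,983 = $83,690 (under)
May 2018–Sep 2018: $8,836 + $32,995 + $1,344 + $2,983 + $14,202 = $60,360 (under)
Jun 2018–Oct 2018: $32,995 + $1,344 + $2,983 + $14,202 + $132,435 = $183,959 (over)
3 windows exceed the threshold.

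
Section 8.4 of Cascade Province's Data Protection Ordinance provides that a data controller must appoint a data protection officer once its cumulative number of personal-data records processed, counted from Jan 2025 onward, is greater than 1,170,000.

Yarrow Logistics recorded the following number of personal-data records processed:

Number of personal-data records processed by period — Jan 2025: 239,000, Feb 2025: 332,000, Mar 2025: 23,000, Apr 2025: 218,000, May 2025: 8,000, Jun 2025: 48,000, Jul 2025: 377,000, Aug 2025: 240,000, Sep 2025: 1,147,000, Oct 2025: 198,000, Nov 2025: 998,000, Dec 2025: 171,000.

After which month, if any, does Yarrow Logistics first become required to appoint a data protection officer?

Jul 2025

Through Jan 2025: 239,000
Through Feb 2025: 571,000
Through Mar 2025: 594,000
Through Apr 2025: 812,000
Through May 2025: 820,000
Through Jun 2025: 868,000
Through Jul 2025: 1,245,000 ← exceeds threshold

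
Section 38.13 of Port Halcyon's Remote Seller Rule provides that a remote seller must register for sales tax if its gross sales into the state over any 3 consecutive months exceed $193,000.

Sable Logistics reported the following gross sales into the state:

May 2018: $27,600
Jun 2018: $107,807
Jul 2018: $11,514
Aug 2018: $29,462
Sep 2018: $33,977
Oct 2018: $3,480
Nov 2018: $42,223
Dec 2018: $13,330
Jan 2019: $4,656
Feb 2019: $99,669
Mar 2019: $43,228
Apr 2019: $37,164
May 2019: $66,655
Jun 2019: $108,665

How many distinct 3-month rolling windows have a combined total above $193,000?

1

May 2018–Jul 2018: $27,600 + $107,807 + $11,514 = $146,921 (under)
Jun 2018–Aug 2018: $107,807 + $11,514 + $29,462 = $148,783 (under)
Jul 2018–Sep 2018: $11,514 + $29,462 + $33,977 = $74,953 (under)
Aug 2018–Oct 2018: $29,462 + $33,977 + $3,480 = $66,919 (under)
Sep 2018–Nov 2018: $33,977 + $3,480 + $42,223 = $79,680 (under)
Oct 2018–Dec 2018: $3,480 + $42,223 + $13,330 = $59,033 (under)
Nov 2018–Jan 2019: $42,223 + $13,330 + $4,656 = $60,209 (under)
Dec 2018–Feb 2019: $13,330 + $4,656 + $99,669 = $117,655 (under)
Jan 2019–Mar 2019: $4,656 + $99,669 + $43,228 = $147,553 (under)
Feb 2019–Apr 2019: $99,669 + $43,228 + $37,164 = $180,061 (under)
Mar 2019–May 2019: $43,228 + $37,164 + $66,655 = $147,047 (under)
Apr 2019–Jun 2019: $37,164 + $66,655 + $108,665 = $212,484 (over)
1 window exceeds the threshold.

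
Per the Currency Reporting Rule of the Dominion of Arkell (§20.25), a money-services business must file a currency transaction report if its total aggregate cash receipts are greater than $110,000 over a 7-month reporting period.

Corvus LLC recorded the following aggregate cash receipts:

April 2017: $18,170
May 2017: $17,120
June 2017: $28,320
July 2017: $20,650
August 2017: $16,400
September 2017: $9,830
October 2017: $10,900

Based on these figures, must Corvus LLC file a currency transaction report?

Yes

Total aggregate cash receipts: $18,170 + $17,120 + $28,320 + $20,650 + $16,400 + $9,830 + $10,900 = $121,390.
$121,390 > $110,000, so the threshold is exceeded.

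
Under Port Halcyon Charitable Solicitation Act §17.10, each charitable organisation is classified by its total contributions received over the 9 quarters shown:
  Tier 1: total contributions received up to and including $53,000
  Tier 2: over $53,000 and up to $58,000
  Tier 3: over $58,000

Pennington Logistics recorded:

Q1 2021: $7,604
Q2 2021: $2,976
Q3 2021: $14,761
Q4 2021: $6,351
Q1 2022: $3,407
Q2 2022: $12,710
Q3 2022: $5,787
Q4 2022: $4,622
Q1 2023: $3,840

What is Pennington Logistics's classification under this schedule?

Tier 3

Total contributions received: $7,604 + $2,976 + $14,761 + $6,351 + $3,407 + $12,710 + $5,787 + $4,622 + $3,840 = $62,058.
$62,058 > $58,000, so Tier 3 applies.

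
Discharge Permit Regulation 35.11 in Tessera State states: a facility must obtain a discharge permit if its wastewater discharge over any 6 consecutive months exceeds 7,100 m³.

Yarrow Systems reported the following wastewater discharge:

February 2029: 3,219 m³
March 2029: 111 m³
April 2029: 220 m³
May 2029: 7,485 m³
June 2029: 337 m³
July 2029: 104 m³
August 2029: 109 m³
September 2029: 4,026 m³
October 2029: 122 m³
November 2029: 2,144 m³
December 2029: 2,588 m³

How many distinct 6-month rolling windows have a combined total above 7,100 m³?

February 2029–July 2029: 3,219 m³ + 111 m³ + 220 m³ + 7,485 m³ + 337 m³ + 104 m³ = 11,476 m³ (over)
March 2029–August 2029: 111 m³ + 220 m³ + 7,485 m³ + 337 m³ + 104 m³ + 109 m³ = 8,366 m³ (over)
April 2029–September 2029: 220 m³ + 7,485 m³ + 337 m³ + 104 m³ + 109 m³ + 4,026 m³ = 12,281 m³ (over)
May 2029–October 2029: 7,485 m³ + 337 m³ + 104 m³ + 109 m³ + 4,026 m³ + 122 m³ = 12,183 m³ (over)
June 2029–November 2029: 337 m³ + 104 m³ + 109 m³ + 4,026 m³ + 122 m³ + 2,144 m³ = 6,842 m³ (under)
July 2029–December 2029: 104 m³ + 109 m³ + 4,026 m³ + 122 m³ + 2,144 m³ + 2,588 m³ = 9,093 m³ (over)
5 windows exceed the threshold.

5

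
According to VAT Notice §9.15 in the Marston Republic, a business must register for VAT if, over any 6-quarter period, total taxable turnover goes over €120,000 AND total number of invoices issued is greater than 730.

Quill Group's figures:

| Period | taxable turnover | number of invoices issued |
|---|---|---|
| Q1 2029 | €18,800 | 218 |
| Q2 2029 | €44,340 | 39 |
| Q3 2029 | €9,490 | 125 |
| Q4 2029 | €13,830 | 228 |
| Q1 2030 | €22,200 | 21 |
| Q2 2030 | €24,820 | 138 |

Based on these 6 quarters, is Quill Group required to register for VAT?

Yes

Total taxable turnover: €18,800 + €44,340 + €9,490 + €13,830 + €22,200 + €24,820 = €133,480 (> €120,000).
Total number of invoices issued: 218 + 39 + 125 + 228 + 21 + 138 = 769 (> 730).
The test is 'and': both thresholds are exceeded.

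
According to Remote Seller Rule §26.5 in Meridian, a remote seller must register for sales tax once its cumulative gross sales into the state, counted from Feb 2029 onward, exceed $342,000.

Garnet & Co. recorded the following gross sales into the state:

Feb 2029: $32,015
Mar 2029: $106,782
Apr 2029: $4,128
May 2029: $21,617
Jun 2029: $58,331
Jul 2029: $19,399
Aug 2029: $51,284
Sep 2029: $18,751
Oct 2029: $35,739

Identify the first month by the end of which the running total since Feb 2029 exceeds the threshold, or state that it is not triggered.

Through Feb 2029: $32,015
Through Mar 2029: $138,797
Through Apr 2029: $142,925
Through May 2029: $164,542
Through Jun 2029: $222,873
Through Jul 2029: $242,272
Through Aug 2029: $293,556
Through Sep 2029: $312,307
Through Oct 2029: $348,046 ← exceeds threshold

Oct 2029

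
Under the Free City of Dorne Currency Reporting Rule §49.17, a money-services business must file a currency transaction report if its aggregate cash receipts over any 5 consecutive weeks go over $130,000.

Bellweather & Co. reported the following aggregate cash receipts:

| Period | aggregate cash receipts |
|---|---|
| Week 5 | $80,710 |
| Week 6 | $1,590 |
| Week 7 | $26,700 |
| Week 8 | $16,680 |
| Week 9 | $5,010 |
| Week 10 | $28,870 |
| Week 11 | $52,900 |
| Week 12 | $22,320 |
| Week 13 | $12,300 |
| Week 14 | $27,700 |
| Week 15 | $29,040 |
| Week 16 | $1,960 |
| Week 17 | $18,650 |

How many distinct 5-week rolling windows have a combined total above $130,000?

4

Week 5–Week 9: $80,710 + $1,590 + $26,700 + $16,680 + $5,010 = $130,690 (over)
Week 6–Week 10: $1,590 + $26,700 + $16,680 + $5,010 + $28,870 = $78,850 (under)
Week 7–Week 11: $26,700 + $16,680 + $5,010 + $28,870 + $52,900 = $130,160 (over)
Week 8–Week 12: $16,680 + $5,010 + $28,870 + $52,900 + $22,320 = $125,780 (under)
Week 9–Week 13: $5,010 + $28,870 + $52,900 + $22,320 + $12,300 = $121,400 (under)
Week 10–Week 14: $28,870 + $52,900 + $22,320 + $12,300 + $27,700 = $144,090 (over)
Week 11–Week 15: $52,900 + $22,320 + $12,300 + $27,700 + $29,040 = $144,260 (over)
Week 12–Week 16: $22,320 + $12,300 + $27,700 + $29,040 + $1,960 = $93,320 (under)
Week 13–Week 17: $12,300 + $27,700 + $29,040 + $1,960 + $18,650 = $89,650 (under)
4 windows exceed the threshold.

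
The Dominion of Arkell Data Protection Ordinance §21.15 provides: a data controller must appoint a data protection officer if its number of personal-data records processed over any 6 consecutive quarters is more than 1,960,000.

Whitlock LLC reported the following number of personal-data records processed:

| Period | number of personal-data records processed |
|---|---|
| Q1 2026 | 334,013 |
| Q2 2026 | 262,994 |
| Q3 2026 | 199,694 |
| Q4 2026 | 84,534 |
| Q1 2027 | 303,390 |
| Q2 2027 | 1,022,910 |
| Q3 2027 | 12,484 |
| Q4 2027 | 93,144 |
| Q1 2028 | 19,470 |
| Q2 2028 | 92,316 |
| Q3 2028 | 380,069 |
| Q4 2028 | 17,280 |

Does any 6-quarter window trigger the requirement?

Q1 2026–Q2 2027: 334,013 + 262,994 + 199,694 + 84,534 + 303,390 + 1,022,910 = 2,207,535 (over)
Q2 2026–Q3 2027: 262,994 + 199,694 + 84,534 + 303,390 + 1,022,910 + 12,484 = 1,886,006 (under)
Q3 2026–Q4 2027: 199,694 + 84,534 + 303,390 + 1,022,910 + 12,484 + 93,144 = 1,716,156 (under)
Q4 2026–Q1 2028: 84,534 + 303,390 + 1,022,910 + 12,484 + 93,144 + 19,470 = 1,535,932 (under)
Q1 2027–Q2 2028: 303,390 + 1,022,910 + 12,484 + 93,144 + 19,470 + 92,316 = 1,543,714 (under)
Q2 2027–Q3 2028: 1,022,910 + 12,484 + 93,144 + 19,470 + 92,316 + 380,069 = 1,620,393 (under)
Q3 2027–Q4 2028: 12,484 + 93,144 + 19,470 + 92,316 + 380,069 + 17,280 = 614,763 (under)
At least one window exceeds 1,960,000.

Yes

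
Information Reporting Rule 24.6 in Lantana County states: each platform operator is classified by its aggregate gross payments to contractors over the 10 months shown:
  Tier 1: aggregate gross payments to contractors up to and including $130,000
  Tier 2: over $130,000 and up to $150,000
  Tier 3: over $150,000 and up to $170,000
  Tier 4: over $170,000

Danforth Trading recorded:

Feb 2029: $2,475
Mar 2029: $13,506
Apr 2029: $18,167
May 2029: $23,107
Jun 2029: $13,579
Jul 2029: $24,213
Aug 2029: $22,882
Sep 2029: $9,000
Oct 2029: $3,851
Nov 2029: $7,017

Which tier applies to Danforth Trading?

Tier 2

Aggregate gross payments to contractors: $2,475 + $13,506 + $18,167 + $23,107 + $13,579 + $24,213 + $22,882 + $9,000 + $3,851 + $7,017 = $137,797.
$130,000 < $137,797 ≤ $150,000, so Tier 2 applies.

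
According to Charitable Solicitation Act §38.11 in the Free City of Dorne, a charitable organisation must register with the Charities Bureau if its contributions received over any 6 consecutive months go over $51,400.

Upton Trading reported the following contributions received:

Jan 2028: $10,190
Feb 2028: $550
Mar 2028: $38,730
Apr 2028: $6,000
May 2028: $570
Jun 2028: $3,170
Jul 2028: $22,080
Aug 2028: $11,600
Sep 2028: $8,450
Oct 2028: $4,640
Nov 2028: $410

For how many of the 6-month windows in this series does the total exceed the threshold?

4

Jan 2028–Jun 2028: $10,190 + $550 + $38,730 + $6,000 + $570 + $3,170 = $59,210 (over)
Feb 2028–Jul 2028: $550 + $38,730 + $6,000 + $570 + $3,170 + $22,080 = $71,100 (over)
Mar 2028–Aug 2028: $38,730 + $6,000 + $570 + $3,170 + $22,080 + $11,600 = $82,150 (over)
Apr 2028–Sep 2028: $6,000 + $570 + $3,170 + $22,080 + $11,600 + $8,450 = $51,870 (over)
May 2028–Oct 2028: $570 + $3,170 + $22,080 + $11,600 + $8,450 + $4,640 = $50,510 (under)
Jun 2028–Nov 2028: $3,170 + $22,080 + $11,600 + $8,450 + $4,640 + $410 = $50,350 (under)
4 windows exceed the threshold.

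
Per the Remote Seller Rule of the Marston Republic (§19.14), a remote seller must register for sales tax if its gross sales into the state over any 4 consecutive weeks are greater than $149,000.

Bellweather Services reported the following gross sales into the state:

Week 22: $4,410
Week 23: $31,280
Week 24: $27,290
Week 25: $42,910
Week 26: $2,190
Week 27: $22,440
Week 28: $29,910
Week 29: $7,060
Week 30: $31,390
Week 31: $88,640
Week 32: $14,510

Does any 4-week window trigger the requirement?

Yes

Week 22–Week 25: $4,410 + $31,280 + $27,290 + $42,910 = $105,890 (under)
Week 23–Week 26: $31,280 + $27,290 + $42,910 + $2,190 = $103,670 (under)
Week 24–Week 27: $27,290 + $42,910 + $2,190 + $22,440 = $94,830 (under)
Week 25–Week 28: $42,910 + $2,190 + $22,440 + $29,910 = $97,450 (under)
Week 26–Week 29: $2,190 + $22,440 + $29,910 + $7,060 = $61,600 (under)
Week 27–Week 30: $22,440 + $29,910 + $7,060 + $31,390 = $90,800 (under)
Week 28–Week 31: $29,910 + $7,060 + $31,390 + $88,640 = $157,000 (over)
Week 29–Week 32: $7,060 + $31,390 + $88,640 + $14,510 = $141,600 (under)
At least one window exceeds $149,000.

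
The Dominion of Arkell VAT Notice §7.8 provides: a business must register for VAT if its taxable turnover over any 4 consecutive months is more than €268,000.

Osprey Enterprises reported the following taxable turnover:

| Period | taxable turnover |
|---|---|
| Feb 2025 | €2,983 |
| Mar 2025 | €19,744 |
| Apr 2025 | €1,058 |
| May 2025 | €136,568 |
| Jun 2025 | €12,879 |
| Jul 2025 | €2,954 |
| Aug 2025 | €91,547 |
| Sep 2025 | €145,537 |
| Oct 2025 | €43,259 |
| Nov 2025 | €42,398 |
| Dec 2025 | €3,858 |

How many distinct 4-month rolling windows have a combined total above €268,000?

2

Feb 2025–May 2025: €2,983 + €19,744 + €1,058 + €136,568 = €160,353 (under)
Mar 2025–Jun 2025: €19,744 + €1,058 + €136,568 + €12,879 = €170,249 (under)
Apr 2025–Jul 2025: €1,058 + €136,568 + €12,879 + €2,954 = €153,459 (under)
May 2025–Aug 2025: €136,568 + €12,879 + €2,954 + €91,547 = €243,948 (under)
Jun 2025–Sep 2025: €12,879 + €2,954 + €91,547 + €145,537 = €252,917 (under)
Jul 2025–Oct 2025: €2,954 + €91,547 + €145,537 + €43,259 = €283,297 (over)
Aug 2025–Nov 2025: €91,547 + €145,537 + €43,259 + €42,398 = €322,741 (over)
Sep 2025–Dec 2025: €145,537 + €43,259 + €42,398 + €3,858 = €235,052 (under)
2 windows exceed the threshold.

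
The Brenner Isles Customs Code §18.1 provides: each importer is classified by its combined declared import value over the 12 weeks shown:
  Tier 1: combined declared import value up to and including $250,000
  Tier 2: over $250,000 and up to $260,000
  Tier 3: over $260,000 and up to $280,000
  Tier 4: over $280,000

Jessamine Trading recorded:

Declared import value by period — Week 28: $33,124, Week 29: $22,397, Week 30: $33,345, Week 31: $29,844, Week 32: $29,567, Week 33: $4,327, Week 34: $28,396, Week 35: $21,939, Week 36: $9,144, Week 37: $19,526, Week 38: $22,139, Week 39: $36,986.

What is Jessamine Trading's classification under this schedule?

Tier 4

Combined declared import value: $33,124 + $22,397 + $33,345 + $29,844 + $29,567 + $4,327 + $28,396 + $21,939 + $9,144 + $19,526 + $22,139 + $36,986 = $290,734.
$290,734 > $280,000, so Tier 4 applies.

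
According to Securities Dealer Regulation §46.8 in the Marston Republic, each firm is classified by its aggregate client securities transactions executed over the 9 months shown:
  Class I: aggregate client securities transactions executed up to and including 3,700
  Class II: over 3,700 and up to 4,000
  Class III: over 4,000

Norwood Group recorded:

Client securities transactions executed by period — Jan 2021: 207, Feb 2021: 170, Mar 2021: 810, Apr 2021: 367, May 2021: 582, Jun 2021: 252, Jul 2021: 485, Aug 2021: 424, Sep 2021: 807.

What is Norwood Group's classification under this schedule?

Class III

Aggregate client securities transactions executed: 207 + 170 + 810 + 367 + 582 + 252 + 485 + 424 + 807 = 4,104.
4,104 > 4,000, so Class III applies.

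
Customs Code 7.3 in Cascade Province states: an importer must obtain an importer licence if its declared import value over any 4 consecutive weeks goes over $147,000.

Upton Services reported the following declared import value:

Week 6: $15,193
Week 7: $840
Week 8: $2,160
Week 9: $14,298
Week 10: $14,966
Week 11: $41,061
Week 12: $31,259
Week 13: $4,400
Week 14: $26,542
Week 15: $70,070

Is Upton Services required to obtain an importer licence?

No

Week 6–Week 9: $15,193 + $840 + $2,160 + $14,298 = $32,491 (under)
Week 7–Week 10: $840 + $2,160 + $14,298 + $14,966 = $32,264 (under)
Week 8–Week 11: $2,160 + $14,298 + $14,966 + $41,061 = $72,485 (under)
Week 9–Week 12: $14,298 + $14,966 + $41,061 + $31,259 = $101,584 (under)
Week 10–Week 13: $14,966 + $41,061 + $31,259 + $4,400 = $91,686 (under)
Week 11–Week 14: $41,061 + $31,259 + $4,400 + $26,542 = $103,262 (under)
Week 12–Week 15: $31,259 + $4,400 + $26,542 + $70,070 = $132,271 (under)
No window exceeds $147,000.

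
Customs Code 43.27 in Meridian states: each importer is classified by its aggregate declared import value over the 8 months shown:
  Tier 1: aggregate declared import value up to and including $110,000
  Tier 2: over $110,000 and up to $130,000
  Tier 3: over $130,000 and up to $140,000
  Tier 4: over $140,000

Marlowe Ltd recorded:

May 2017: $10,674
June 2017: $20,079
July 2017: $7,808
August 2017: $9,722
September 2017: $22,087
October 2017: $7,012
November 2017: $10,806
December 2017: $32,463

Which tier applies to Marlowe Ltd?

Aggregate declared import value: $10,674 + $20,079 + $7,808 + $9,722 + $22,087 + $7,012 + $10,806 + $32,463 = $120,651.
$110,000 < $120,651 ≤ $130,000, so Tier 2 applies.

Tier 2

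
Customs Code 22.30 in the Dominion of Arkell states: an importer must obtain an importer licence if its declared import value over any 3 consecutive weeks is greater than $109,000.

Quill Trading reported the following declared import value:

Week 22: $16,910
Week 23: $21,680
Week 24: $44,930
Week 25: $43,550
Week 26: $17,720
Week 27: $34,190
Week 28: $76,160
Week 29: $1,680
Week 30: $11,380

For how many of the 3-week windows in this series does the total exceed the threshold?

3

Week 22–Week 24: $16,910 + $21,680 + $44,930 = $83,520 (under)
Week 23–Week 25: $21,680 + $44,930 + $43,550 = $110,160 (over)
Week 24–Week 26: $44,930 + $43,550 + $17,720 = $106,200 (under)
Week 25–Week 27: $43,550 + $17,720 + $34,190 = $95,460 (under)
Week 26–Week 28: $17,720 + $34,190 + $76,160 = $128,070 (over)
Week 27–Week 29: $34,190 + $76,160 + $1,680 = $112,030 (over)
Week 28–Week 30: $76,160 + $1,680 + $11,380 = $89,220 (under)
3 windows exceed the threshold.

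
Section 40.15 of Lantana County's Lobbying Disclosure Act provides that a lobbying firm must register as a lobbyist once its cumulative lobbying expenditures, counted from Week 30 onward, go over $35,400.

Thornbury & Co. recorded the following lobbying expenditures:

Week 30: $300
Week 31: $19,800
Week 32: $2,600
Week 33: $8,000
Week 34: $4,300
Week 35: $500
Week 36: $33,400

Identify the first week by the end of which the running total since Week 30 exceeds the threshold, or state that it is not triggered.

Week 35

Through Week 30: $300
Through Week 31: $20,100
Through Week 32: $22,700
Through Week 33: $30,700
Through Week 34: $35,000
Through Week 35: $35,500 ← exceeds threshold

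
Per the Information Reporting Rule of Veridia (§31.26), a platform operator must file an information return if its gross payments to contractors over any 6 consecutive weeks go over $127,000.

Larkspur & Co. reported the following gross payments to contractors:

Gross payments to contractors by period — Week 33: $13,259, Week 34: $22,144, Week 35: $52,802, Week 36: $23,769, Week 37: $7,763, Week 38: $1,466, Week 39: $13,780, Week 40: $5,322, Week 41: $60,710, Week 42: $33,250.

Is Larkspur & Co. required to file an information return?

No

Week 33–Week 38: $13,259 + $22,144 + $52,802 + $23,769 + $7,763 + $1,466 = $121,203 (under)
Week 34–Week 39: $22,144 + $52,802 + $23,769 + $7,763 + $1,466 + $13,780 = $121,724 (under)
Week 35–Week 40: $52,802 + $23,769 + $7,763 + $1,466 + $13,780 + $5,322 = $104,902 (under)
Week 36–Week 41: $23,769 + $7,763 + $1,466 + $13,780 + $5,322 + $60,710 = $112,810 (under)
Week 37–Week 42: $7,763 + $1,466 + $13,780 + $5,322 + $60,710 + $33,250 = $122,291 (under)
No window exceeds $127,000.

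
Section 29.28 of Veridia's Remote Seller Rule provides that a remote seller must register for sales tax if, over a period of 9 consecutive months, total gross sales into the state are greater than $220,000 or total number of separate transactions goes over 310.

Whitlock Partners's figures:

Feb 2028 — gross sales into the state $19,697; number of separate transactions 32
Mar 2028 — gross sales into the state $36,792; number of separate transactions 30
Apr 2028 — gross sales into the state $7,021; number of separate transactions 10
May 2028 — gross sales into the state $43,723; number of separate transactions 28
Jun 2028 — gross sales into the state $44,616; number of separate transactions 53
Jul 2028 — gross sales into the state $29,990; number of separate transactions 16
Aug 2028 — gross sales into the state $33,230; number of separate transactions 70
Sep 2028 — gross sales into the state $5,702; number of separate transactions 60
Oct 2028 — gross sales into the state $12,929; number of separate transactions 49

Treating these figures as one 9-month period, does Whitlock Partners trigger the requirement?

Yes

Total gross sales into the state: $19,697 + $36,792 + $7,021 + $43,723 + $44,616 + $29,990 + $33,230 + $5,702 + $12,929 = $233,700 (> $220,000).
Total number of separate transactions: 32 + 30 + 10 + 28 + 53 + 16 + 70 + 60 + 49 = 348 (> 310).
The test is 'or': at least one threshold is exceeded.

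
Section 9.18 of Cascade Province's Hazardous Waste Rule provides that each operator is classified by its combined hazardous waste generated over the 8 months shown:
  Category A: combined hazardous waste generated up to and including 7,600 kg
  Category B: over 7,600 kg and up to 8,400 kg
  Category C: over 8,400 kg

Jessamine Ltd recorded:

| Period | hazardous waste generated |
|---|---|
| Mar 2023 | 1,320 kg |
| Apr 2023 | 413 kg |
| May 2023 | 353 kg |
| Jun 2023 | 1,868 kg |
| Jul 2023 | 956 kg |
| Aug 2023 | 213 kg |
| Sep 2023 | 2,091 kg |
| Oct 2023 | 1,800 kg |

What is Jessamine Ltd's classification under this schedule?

Category C

Combined hazardous waste generated: 1,320 kg + 413 kg + 353 kg + 1,868 kg + 956 kg + 213 kg + 2,091 kg + 1,800 kg = 9,014 kg.
9,014 kg > 8,400 kg, so Category C applies.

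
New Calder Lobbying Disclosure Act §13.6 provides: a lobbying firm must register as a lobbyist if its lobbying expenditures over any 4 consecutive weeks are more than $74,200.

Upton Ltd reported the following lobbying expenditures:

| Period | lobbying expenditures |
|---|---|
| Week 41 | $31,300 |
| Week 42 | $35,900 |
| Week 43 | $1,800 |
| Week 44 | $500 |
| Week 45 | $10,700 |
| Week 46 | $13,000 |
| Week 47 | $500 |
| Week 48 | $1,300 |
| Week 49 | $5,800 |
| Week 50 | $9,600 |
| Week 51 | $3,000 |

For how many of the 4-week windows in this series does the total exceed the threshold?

Week 41–Week 44: $31,300 + $35,900 + $1,800 + $500 = $69,500 (under)
Week 42–Week 45: $35,900 + $1,800 + $500 + $10,700 = $48,900 (under)
Week 43–Week 46: $1,800 + $500 + $10,700 + $13,000 = $26,000 (under)
Week 44–Week 47: $500 + $10,700 + $13,000 + $500 = $24,700 (under)
Week 45–Week 48: $10,700 + $13,000 + $500 + $1,300 = $25,500 (under)
Week 46–Week 49: $13,000 + $500 + $1,300 + $5,800 = $20,600 (under)
Week 47–Week 50: $500 + $1,300 + $5,800 + $9,600 = $17,200 (under)
Week 48–Week 51: $1,300 + $5,800 + $9,600 + $3,000 = $19,700 (under)
0 windows exceed the threshold.

0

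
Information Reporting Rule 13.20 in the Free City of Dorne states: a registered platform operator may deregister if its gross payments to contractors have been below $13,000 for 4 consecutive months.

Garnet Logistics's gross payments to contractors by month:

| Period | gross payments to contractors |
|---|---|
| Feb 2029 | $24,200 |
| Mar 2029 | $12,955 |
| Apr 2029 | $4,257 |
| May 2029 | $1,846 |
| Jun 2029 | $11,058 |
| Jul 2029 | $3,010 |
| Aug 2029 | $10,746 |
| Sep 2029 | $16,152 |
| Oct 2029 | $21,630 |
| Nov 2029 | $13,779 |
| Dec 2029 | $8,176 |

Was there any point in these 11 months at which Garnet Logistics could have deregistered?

Yes

Months below $13,000: Mar 2029, Apr 2029, May 2029, Jun 2029, Jul 2029, Aug 2029, Dec 2029.
Longest run of consecutive months below the threshold: 6.
6 ≥ 4, so Garnet Logistics became eligible.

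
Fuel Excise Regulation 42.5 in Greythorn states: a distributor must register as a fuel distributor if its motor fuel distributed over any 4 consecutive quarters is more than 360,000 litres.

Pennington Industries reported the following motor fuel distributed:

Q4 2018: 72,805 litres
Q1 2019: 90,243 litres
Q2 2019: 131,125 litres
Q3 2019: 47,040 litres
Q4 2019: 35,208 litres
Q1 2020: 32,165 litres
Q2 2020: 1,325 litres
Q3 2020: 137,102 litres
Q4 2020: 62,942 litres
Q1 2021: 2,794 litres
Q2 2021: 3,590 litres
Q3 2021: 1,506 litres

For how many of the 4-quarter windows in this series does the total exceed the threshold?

0

Q4 2018–Q3 2019: 72,805 litres + 90,243 litres + 131,125 litres + 47,040 litres = 341,213 litres (under)
Q1 2019–Q4 2019: 90,243 litres + 131,125 litres + 47,040 litres + 35,208 litres = 303,616 litres (under)
Q2 2019–Q1 2020: 131,125 litres + 47,040 litres + 35,208 litres + 32,165 litres = 245,538 litres (under)
Q3 2019–Q2 2020: 47,040 litres + 35,208 litres + 32,165 litres + 1,325 litres = 115,738 litres (under)
Q4 2019–Q3 2020: 35,208 litres + 32,165 litres + 1,325 litres + 137,102 litres = 205,800 litres (under)
Q1 2020–Q4 2020: 32,165 litres + 1,325 litres + 137,102 litres + 62,942 litres = 233,534 litres (under)
Q2 2020–Q1 2021: 1,325 litres + 137,102 litres + 62,942 litres + 2,794 litres = 204,163 litres (under)
Q3 2020–Q2 2021: 137,102 litres + 62,942 litres + 2,794 litres + 3,590 litres = 206,428 litres (under)
Q4 2020–Q3 2021: 62,942 litres + 2,794 litres + 3,590 litres + 1,506 litres = 70,832 litres (under)
0 windows exceed the threshold.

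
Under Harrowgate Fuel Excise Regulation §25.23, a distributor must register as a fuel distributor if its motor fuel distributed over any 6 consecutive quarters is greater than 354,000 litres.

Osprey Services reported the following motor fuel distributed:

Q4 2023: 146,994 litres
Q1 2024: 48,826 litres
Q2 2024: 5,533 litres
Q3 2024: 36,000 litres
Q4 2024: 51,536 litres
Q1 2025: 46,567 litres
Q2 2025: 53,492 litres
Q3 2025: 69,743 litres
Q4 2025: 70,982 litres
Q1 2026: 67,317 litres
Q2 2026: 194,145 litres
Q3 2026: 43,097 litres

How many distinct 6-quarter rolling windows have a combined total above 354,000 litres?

Q4 2023–Q1 2025: 146,994 litres + 48,826 litres + 5,533 litres + 36,000 litres + 51,536 litres + 46,567 litres = 335,456 litres (under)
Q1 2024–Q2 2025: 48,826 litres + 5,533 litres + 36,000 litres + 51,536 litres + 46,567 litres + 53,492 litres = 241,954 litres (under)
Q2 2024–Q3 2025: 5,533 litres + 36,000 litres + 51,536 litres + 46,567 litres + 53,492 litres + 69,743 litres = 262,871 litres (under)
Q3 2024–Q4 2025: 36,000 litres + 51,536 litres + 46,567 litres + 53,492 litres + 69,743 litres + 70,982 litres = 328,320 litres (under)
Q4 2024–Q1 2026: 51,536 litres + 46,567 litres + 53,492 litres + 69,743 litres + 70,982 litres + 67,317 litres = 359,637 litres (over)
Q1 2025–Q2 2026: 46,567 litres + 53,492 litres + 69,743 litres + 70,982 litres + 67,317 litres + 194,145 litres = 502,246 litres (over)
Q2 2025–Q3 2026: 53,492 litres + 69,743 litres + 70,982 litres + 67,317 litres + 194,145 litres + 43,097 litres = 498,776 litres (over)
3 windows exceed the threshold.

3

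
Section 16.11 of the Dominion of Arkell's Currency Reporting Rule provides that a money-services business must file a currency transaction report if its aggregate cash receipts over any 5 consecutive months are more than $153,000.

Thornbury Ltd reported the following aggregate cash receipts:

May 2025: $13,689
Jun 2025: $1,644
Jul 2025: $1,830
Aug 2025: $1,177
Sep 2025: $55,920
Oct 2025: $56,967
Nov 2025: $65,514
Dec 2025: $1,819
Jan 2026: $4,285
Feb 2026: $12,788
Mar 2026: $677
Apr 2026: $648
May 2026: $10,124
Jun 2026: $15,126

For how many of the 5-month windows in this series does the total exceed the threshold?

May 2025–Sep 2025: $13,689 + $1,644 + $1,830 + $1,177 + $55,920 = $74,260 (under)
Jun 2025–Oct 2025: $1,644 + $1,830 + $1,177 + $55,920 + $56,967 = $117,538 (under)
Jul 2025–Nov 2025: $1,830 + $1,177 + $55,920 + $56,967 + $65,514 = $181,408 (over)
Aug 2025–Dec 2025: $1,177 + $55,920 + $56,967 + $65,514 + $1,819 = $181,397 (over)
Sep 2025–Jan 2026: $55,920 + $56,967 + $65,514 + $1,819 + $4,285 = $184,505 (over)
Oct 2025–Feb 2026: $56,967 + $65,514 + $1,819 + $4,285 + $12,788 = $141,373 (under)
Nov 2025–Mar 2026: $65,514 + $1,819 + $4,285 + $12,788 + $677 = $85,083 (under)
Dec 2025–Apr 2026: $1,819 + $4,285 + $12,788 + $677 + $648 = $20,217 (under)
Jan 2026–May 2026: $4,285 + $12,788 + $677 + $648 + $10,124 = $28,522 (under)
Feb 2026–Jun 2026: $12,788 + $677 + $648 + $10,124 + $15,126 = $39,363 (under)
3 windows exceed the threshold.

3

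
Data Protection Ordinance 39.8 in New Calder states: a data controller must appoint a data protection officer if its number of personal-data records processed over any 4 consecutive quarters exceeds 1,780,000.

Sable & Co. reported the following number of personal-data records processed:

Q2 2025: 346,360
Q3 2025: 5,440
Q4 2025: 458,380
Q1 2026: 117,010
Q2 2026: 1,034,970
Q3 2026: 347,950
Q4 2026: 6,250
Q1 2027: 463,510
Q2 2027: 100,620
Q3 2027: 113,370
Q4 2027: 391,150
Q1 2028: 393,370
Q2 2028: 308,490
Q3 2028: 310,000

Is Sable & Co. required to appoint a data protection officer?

Yes

Q2 2025–Q1 2026: 346,360 + 5,440 + 458,380 + 117,010 = 927,190 (under)
Q3 2025–Q2 2026: 5,440 + 458,380 + 117,010 + 1,034,970 = 1,615,800 (under)
Q4 2025–Q3 2026: 458,380 + 117,010 + 1,034,970 + 347,950 = 1,958,310 (over)
Q1 2026–Q4 2026: 117,010 + 1,034,970 + 347,950 + 6,250 = 1,506,180 (under)
Q2 2026–Q1 2027: 1,034,970 + 347,950 + 6,250 + 463,510 = 1,852,680 (over)
Q3 2026–Q2 2027: 347,950 + 6,250 + 463,510 + 100,620 = 918,330 (under)
Q4 2026–Q3 2027: 6,250 + 463,510 + 100,620 + 113,370 = 683,750 (under)
Q1 2027–Q4 2027: 463,510 + 100,620 + 113,370 + 391,150 = 1,068,650 (under)
Q2 2027–Q1 2028: 100,620 + 113,370 + 391,150 + 393,370 = 998,510 (under)
Q3 2027–Q2 2028: 113,370 + 391,150 + 393,370 + 308,490 = 1,206,380 (under)
Q4 2027–Q3 2028: 391,150 + 393,370 + 308,490 + 310,000 = 1,403,010 (under)
At least one window exceeds 1,780,000.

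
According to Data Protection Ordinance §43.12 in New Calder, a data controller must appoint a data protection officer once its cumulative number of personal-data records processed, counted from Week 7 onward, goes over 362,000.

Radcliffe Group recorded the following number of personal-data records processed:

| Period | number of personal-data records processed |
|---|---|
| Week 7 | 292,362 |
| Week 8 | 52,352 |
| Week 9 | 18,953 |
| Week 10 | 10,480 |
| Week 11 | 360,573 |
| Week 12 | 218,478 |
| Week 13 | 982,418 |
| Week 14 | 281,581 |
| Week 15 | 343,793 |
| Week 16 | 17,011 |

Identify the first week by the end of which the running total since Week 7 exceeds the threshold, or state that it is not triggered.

Through Week 7: 292,362
Through Week 8: 344,714
Through Week 9: 363,667 ← exceeds threshold

Week 9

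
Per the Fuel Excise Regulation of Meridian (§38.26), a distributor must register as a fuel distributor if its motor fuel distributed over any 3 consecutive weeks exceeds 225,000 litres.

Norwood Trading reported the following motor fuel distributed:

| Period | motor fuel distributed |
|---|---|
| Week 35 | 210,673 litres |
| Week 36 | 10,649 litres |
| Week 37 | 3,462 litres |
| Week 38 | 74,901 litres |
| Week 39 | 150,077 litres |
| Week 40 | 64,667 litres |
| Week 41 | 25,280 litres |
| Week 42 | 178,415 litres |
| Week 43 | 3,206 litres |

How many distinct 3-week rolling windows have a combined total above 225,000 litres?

Week 35–Week 37: 210,673 litres + 10,649 litres + 3,462 litres = 224,784 litres (under)
Week 36–Week 38: 10,649 litres + 3,462 litres + 74,901 litres = 89,012 litres (under)
Week 37–Week 39: 3,462 litres + 74,901 litres + 150,077 litres = 228,440 litres (over)
Week 38–Week 40: 74,901 litres + 150,077 litres + 64,667 litres = 289,645 litres (over)
Week 39–Week 41: 150,077 litres + 64,667 litres + 25,280 litres = 240,024 litres (over)
Week 40–Week 42: 64,667 litres + 25,280 litres + 178,415 litres = 268,362 litres (over)
Week 41–Week 43: 25,280 litres + 178,415 litres + 3,206 litres = 206,901 litres (under)
4 windows exceed the threshold.

4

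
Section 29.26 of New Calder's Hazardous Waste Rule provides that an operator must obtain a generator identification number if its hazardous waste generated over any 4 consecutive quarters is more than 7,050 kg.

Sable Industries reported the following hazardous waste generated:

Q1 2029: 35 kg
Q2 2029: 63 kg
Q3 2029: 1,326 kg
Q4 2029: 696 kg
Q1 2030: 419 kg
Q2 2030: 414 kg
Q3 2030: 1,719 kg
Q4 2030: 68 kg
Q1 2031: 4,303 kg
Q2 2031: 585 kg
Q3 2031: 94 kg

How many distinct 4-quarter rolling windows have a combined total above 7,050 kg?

Q1 2029–Q4 2029: 35 kg + 63 kg + 1,326 kg + 696 kg = 2,120 kg (under)
Q2 2029–Q1 2030: 63 kg + 1,326 kg + 696 kg + 419 kg = 2,504 kg (under)
Q3 2029–Q2 2030: 1,326 kg + 696 kg + 419 kg + 414 kg = 2,855 kg (under)
Q4 2029–Q3 2030: 696 kg + 419 kg + 414 kg + 1,719 kg = 3,248 kg (under)
Q1 2030–Q4 2030: 419 kg + 414 kg + 1,719 kg + 68 kg = 2,620 kg (under)
Q2 2030–Q1 2031: 414 kg + 1,719 kg + 68 kg + 4,303 kg = 6,504 kg (under)
Q3 2030–Q2 2031: 1,719 kg + 68 kg + 4,303 kg + 585 kg = 6,675 kg (under)
Q4 2030–Q3 2031: 68 kg + 4,303 kg + 585 kg + 94 kg = 5,050 kg (under)
0 windows exceed the threshold.

0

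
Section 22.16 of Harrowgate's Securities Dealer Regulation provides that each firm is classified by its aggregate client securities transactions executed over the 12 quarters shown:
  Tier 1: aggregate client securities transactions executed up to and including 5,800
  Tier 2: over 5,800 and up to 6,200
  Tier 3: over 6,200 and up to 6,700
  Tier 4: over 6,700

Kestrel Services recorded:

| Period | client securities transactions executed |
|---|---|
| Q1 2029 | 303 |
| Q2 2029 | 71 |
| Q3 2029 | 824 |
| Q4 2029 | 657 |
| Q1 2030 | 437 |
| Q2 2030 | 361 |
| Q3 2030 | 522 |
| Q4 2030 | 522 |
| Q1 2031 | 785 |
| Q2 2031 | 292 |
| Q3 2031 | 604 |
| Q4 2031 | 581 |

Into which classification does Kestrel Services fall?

Tier 2

Aggregate client securities transactions executed: 303 + 71 + 824 + 657 + 437 + 361 + 522 + 522 + 785 + 292 + 604 + 581 = 5,959.
5,800 < 5,959 ≤ 6,200, so Tier 2 applies.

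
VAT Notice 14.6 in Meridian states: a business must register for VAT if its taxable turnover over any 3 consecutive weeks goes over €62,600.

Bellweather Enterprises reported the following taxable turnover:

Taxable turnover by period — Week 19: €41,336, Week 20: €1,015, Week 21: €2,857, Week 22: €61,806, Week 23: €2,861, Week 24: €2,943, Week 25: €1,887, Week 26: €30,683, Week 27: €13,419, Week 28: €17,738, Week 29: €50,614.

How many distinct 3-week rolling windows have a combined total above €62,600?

4

Week 19–Week 21: €41,336 + €1,015 + €2,857 = €45,208 (under)
Week 20–Week 22: €1,015 + €2,857 + €61,806 = €65,678 (over)
Week 21–Week 23: €2,857 + €61,806 + €2,861 = €67,524 (over)
Week 22–Week 24: €61,806 + €2,861 + €2,943 = €67,610 (over)
Week 23–Week 25: €2,861 + €2,943 + €1,887 = €7,691 (under)
Week 24–Week 26: €2,943 + €1,887 + €30,683 = €35,513 (under)
Week 25–Week 27: €1,887 + €30,683 + €13,419 = €45,989 (under)
Week 26–Week 28: €30,683 + €13,419 + €17,738 = €61,840 (under)
Week 27–Week 29: €13,419 + €17,738 + €50,614 = €81,771 (over)
4 windows exceed the threshold.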